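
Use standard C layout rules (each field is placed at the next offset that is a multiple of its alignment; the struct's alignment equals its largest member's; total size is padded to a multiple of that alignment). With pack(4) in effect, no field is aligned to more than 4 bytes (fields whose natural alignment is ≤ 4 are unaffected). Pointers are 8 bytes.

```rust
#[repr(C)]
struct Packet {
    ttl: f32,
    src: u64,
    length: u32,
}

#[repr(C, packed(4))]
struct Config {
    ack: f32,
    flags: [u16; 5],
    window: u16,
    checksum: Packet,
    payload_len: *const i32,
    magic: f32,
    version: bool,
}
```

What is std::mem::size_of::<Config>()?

Packet: 0..4  ttl  (4B, 4-aligned); 4..8  -- padding (4B); 8..16  src  (8B, 8-aligned); 16..20  length  (4B, 4-aligned); 20..24  -- tail padding (4B); sizeof = 24, alignof = 8
0..4  ack  (4B, 4-aligned)
4..14  flags  (10B, 2-aligned)
14..16  window  (2B, 2-aligned)
16..40  checksum  (24B, 4-aligned)
40..48  payload_len  (8B, 4-aligned)
48..52  magic  (4B, 4-aligned)
52..53  version  (1B, 1-aligned)
53..56  -- tail padding (3B)
sizeof = 56, alignof = 4

56 bytes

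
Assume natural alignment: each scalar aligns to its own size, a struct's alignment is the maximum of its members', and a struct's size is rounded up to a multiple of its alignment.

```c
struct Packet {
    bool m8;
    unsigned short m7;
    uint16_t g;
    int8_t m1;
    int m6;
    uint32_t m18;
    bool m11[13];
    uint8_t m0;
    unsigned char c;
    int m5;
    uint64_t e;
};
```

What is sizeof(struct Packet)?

48 bytes

0..1  m8  (1B, 1-aligned)
1..2  -- padding (1B)
2..4  m7  (2B, 2-aligned)
4..6  g  (2B, 2-aligned)
6..7  m1  (1B, 1-aligned)
7..8  -- padding (1B)
8..12  m6  (4B, 4-aligned)
12..16  m18  (4B, 4-aligned)
16..29  m11  (13B, 1-aligned)
29..30  m0  (1B, 1-aligned)
30..31  c  (1B, 1-aligned)
31..32  -- padding (1B)
32..36  m5  (4B, 4-aligned)
36..40  -- padding (4B)
40..48  e  (8B, 8-aligned)
sizeof = 48, alignof = 8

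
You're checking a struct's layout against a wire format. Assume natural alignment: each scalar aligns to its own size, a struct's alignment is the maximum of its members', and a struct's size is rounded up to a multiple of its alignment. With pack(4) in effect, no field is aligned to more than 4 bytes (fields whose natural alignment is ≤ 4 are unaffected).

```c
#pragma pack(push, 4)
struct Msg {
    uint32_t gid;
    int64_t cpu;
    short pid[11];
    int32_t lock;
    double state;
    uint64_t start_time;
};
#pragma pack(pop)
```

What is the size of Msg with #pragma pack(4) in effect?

gid at 0 (size 4, align 4) → ends 4
cpu at 4 (size 8, align 4) → ends 12
pid at 12 (size 22, align 2) → ends 34
pad 2 to align 4 for lock
lock at 36 (size 4, align 4) → ends 40
state at 40 (size 8, align 4) → ends 48
start_time at 48 (size 8, align 4) → ends 56
total 56 bytes, alignment 4

56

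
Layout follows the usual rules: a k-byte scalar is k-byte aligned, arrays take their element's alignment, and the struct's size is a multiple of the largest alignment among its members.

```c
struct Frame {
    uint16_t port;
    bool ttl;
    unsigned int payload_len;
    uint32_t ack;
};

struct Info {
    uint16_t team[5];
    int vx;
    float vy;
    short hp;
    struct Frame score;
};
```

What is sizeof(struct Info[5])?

180

Frame: @0: port [2B, align 2] → 2; @2: ttl [1B, align 1] → 3; +1 pad (align 4); @4: payload_len [4B, align 4] → 8; @8: ack [4B, align 4] → 12; size 12, align 4
@0: team [10B, align 2] → 10
+2 pad (align 4)
@12: vx [4B, align 4] → 16
@16: vy [4B, align 4] → 20
@20: hp [2B, align 2] → 22
+2 pad (align 4)
@24: score [12B, align 4] → 36
size 36, align 4
array of 5: 5 × 36 = 180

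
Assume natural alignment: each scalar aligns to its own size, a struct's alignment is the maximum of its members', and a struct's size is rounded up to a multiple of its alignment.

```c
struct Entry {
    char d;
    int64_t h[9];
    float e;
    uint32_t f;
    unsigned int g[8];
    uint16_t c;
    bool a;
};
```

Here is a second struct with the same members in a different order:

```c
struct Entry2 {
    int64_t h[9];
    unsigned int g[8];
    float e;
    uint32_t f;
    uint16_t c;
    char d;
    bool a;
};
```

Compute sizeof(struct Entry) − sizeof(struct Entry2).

d at 0 (size 1, align 1) → ends 1
pad 7 to align 8 for h
h at 8 (size 72, align 8) → ends 80
e at 80 (size 4, align 4) → ends 84
f at 84 (size 4, align 4) → ends 88
g at 88 (size 32, align 4) → ends 120
c at 120 (size 2, align 2) → ends 122
a at 122 (size 1, align 1) → ends 123
tail pad 5 to reach multiple of 8
total 128 bytes, alignment 8
— Entry2 —
h at 0 (size 72, align 8) → ends 72
g at 72 (size 32, align 4) → ends 104
e at 104 (size 4, align 4) → ends 108
f at 108 (size 4, align 4) → ends 112
c at 112 (size 2, align 2) → ends 114
d at 114 (size 1, align 1) → ends 115
a at 115 (size 1, align 1) → ends 116
tail pad 4 to reach multiple of 8
total 120 bytes, alignment 8
128 − 120 = 8

8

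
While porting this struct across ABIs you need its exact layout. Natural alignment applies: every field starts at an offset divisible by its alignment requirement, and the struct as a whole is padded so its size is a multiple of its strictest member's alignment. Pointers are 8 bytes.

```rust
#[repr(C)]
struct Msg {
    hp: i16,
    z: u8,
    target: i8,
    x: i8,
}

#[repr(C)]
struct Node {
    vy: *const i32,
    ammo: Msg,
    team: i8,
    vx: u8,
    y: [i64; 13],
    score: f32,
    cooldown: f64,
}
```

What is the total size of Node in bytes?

136

Msg: @0: hp [2B, align 2] → 2; @2: z [1B, align 1] → 3; @3: target [1B, align 1] → 4; @4: x [1B, align 1] → 5; +1 tail pad (align 2); size 6, align 2
@0: vy [8B, align 8] → 8
@8: ammo [6B, align 2] → 14
@14: team [1B, align 1] → 15
@15: vx [1B, align 1] → 16
@16: y [104B, align 8] → 120
@120: score [4B, align 4] → 124
+4 pad (align 8)
@128: cooldown [8B, align 8] → 136
size 136, align 8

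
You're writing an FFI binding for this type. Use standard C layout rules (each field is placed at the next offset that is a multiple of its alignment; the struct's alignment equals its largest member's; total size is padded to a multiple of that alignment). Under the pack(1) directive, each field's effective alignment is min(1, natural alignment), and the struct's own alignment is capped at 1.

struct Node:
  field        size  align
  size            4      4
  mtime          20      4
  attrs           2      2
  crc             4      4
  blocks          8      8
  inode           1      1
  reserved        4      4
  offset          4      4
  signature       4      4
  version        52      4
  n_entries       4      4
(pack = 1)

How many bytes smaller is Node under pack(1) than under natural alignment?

5

natural layout:
  @0: size [4B, align 4] → 4
  @4: mtime [20B, align 4] → 24
  @24: attrs [2B, align 2] → 26
  +2 pad (align 4)
  @28: crc [4B, align 4] → 32
  @32: blocks [8B, align 8] → 40
  @40: inode [1B, align 1] → 41
  +3 pad (align 4)
  @44: reserved [4B, align 4] → 48
  @48: offset [4B, align 4] → 52
  @52: signature [4B, align 4] → 56
  @56: version [52B, align 4] → 108
  @108: n_entries [4B, align 4] → 112
  size 112, align 8
packed(1) layout:
  @0: size [4B, align 1] → 4
  @4: mtime [20B, align 1] → 24
  @24: attrs [2B, align 1] → 26
  @26: crc [4B, align 1] → 30
  @30: blocks [8B, align 1] → 38
  @38: inode [1B, align 1] → 39
  @39: reserved [4B, align 1] → 43
  @43: offset [4B, align 1] → 47
  @47: signature [4B, align 1] → 51
  @51: version [52B, align 1] → 103
  @103: n_entries [4B, align 1] → 107
  size 107, align 1
112 − 107 = 5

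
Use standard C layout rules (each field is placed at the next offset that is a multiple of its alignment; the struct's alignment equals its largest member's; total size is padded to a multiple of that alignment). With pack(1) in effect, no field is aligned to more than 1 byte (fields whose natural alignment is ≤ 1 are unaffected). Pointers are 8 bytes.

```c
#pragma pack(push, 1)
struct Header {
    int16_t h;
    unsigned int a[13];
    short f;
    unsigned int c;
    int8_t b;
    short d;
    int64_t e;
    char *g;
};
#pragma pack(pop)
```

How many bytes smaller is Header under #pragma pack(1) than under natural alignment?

natural layout:
  h at 0 (size 2, align 2) → ends 2
  pad 2 to align 4 for a
  a at 4 (size 52, align 4) → ends 56
  f at 56 (size 2, align 2) → ends 58
  pad 2 to align 4 for c
  c at 60 (size 4, align 4) → ends 64
  b at 64 (size 1, align 1) → ends 65
  pad 1 to align 2 for d
  d at 66 (size 2, align 2) → ends 68
  pad 4 to align 8 for e
  e at 72 (size 8, align 8) → ends 80
  g at 80 (size 8, align 8) → ends 88
  total 88 bytes, alignment 8
packed(1) layout:
  h at 0 (size 2, align 1) → ends 2
  a at 2 (size 52, align 1) → ends 54
  f at 54 (size 2, align 1) → ends 56
  c at 56 (size 4, align 1) → ends 60
  b at 60 (size 1, align 1) → ends 61
  d at 61 (size 2, align 1) → ends 63
  e at 63 (size 8, align 1) → ends 71
  g at 71 (size 8, align 1) → ends 79
  total 79 bytes, alignment 1
88 − 79 = 9

9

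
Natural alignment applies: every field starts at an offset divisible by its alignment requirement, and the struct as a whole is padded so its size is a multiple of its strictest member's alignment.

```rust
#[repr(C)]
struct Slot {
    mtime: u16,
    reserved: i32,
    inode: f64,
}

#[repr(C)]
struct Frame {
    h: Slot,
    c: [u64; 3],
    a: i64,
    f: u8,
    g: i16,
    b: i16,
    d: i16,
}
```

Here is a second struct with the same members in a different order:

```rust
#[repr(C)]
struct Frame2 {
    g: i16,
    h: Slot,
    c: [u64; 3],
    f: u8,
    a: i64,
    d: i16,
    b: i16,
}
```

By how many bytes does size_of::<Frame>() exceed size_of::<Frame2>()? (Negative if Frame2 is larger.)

-16

Slot: @0: mtime [2B, align 2] → 2; +2 pad (align 4); @4: reserved [4B, align 4] → 8; @8: inode [8B, align 8] → 16; size 16, align 8
@0: h [16B, align 8] → 16
@16: c [24B, align 8] → 40
@40: a [8B, align 8] → 48
@48: f [1B, align 1] → 49
+1 pad (align 2)
@50: g [2B, align 2] → 52
@52: b [2B, align 2] → 54
@54: d [2B, align 2] → 56
size 56, align 8
— Frame2 —
@0: g [2B, align 2] → 2
+6 pad (align 8)
@8: h [16B, align 8] → 24
@24: c [24B, align 8] → 48
@48: f [1B, align 1] → 49
+7 pad (align 8)
@56: a [8B, align 8] → 64
@64: d [2B, align 2] → 66
@66: b [2B, align 2] → 68
+4 tail pad (align 8)
size 72, align 8
56 − 72 = -16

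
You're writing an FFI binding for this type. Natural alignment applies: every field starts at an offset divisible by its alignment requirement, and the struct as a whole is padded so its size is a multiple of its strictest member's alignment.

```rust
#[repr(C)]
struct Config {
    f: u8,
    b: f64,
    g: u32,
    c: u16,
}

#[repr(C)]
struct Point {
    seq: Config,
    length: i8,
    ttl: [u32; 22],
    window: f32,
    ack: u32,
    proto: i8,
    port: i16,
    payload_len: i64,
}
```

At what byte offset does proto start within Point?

Config: 0..1  f  (1B, 1-aligned); 1..8  -- padding (7B); 8..16  b  (8B, 8-aligned); 16..20  g  (4B, 4-aligned); 20..22  c  (2B, 2-aligned); 22..24  -- tail padding (2B); sizeof = 24, alignof = 8
0..24  seq  (24B, 8-aligned)
24..25  length  (1B, 1-aligned)
25..28  -- padding (3B)
28..116  ttl  (88B, 4-aligned)
116..120  window  (4B, 4-aligned)
120..124  ack  (4B, 4-aligned)
124..125  proto  (1B, 1-aligned)

124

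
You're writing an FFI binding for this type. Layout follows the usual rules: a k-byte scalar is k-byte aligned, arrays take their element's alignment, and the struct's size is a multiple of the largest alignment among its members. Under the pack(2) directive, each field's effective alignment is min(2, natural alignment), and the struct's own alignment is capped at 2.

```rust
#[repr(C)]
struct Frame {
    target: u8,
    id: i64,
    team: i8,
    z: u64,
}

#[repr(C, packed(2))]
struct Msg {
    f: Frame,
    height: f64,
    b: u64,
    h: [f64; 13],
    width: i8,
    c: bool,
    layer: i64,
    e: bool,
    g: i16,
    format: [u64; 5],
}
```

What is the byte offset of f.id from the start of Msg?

8

Frame: target at 0 (size 1, align 1) → ends 1; pad 7 to align 8 for id; id at 8 (size 8, align 8) → ends 16; team at 16 (size 1, align 1) → ends 17; pad 7 to align 8 for z; z at 24 (size 8, align 8) → ends 32; total 32 bytes, alignment 8
f at 0 (size 32, align 2) → ends 32
within Frame: id at 8
0 + 8 = 8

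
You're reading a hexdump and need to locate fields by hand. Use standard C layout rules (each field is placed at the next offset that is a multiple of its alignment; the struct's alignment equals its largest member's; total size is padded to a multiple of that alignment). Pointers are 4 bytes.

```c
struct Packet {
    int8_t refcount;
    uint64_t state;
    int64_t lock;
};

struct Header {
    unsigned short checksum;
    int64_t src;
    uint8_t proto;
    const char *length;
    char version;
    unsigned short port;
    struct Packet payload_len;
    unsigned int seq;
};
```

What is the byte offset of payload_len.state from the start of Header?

40

Packet: refcount at 0 (size 1, align 1) → ends 1; pad 7 to align 8 for state; state at 8 (size 8, align 8) → ends 16; lock at 16 (size 8, align 8) → ends 24; total 24 bytes, alignment 8
checksum at 0 (size 2, align 2) → ends 2
pad 6 to align 8 for src
src at 8 (size 8, align 8) → ends 16
proto at 16 (size 1, align 1) → ends 17
pad 3 to align 4 for length
length at 20 (size 4, align 4) → ends 24
version at 24 (size 1, align 1) → ends 25
pad 1 to align 2 for port
port at 26 (size 2, align 2) → ends 28
pad 4 to align 8 for payload_len
payload_len at 32 (size 24, align 8) → ends 56
within Packet: state at 8
32 + 8 = 40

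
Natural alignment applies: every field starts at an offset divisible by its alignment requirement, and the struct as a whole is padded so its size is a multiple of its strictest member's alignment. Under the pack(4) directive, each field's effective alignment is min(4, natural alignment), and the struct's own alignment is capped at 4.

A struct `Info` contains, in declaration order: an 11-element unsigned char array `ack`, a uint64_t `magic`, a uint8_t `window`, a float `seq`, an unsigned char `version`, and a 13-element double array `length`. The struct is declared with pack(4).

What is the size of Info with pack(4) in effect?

136

0..11  ack  (11B, 1-aligned)
11..12  -- padding (1B)
12..20  magic  (8B, 4-aligned)
20..21  window  (1B, 1-aligned)
21..24  -- padding (3B)
24..28  seq  (4B, 4-aligned)
28..29  version  (1B, 1-aligned)
29..32  -- padding (3B)
32..136  length  (104B, 4-aligned)
sizeof = 136, alignof = 4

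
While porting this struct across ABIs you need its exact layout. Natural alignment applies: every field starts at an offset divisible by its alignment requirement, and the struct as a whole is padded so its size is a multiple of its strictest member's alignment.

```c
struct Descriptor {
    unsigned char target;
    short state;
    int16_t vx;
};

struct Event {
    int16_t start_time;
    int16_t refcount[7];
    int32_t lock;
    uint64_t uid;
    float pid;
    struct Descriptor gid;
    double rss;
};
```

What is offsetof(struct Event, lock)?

Descriptor: target at 0 (size 1, align 1) → ends 1; pad 1 to align 2 for state; state at 2 (size 2, align 2) → ends 4; vx at 4 (size 2, align 2) → ends 6; total 6 bytes, alignment 2
start_time at 0 (size 2, align 2) → ends 2
refcount at 2 (size 14, align 2) → ends 16
lock at 16 (size 4, align 4) → ends 20

16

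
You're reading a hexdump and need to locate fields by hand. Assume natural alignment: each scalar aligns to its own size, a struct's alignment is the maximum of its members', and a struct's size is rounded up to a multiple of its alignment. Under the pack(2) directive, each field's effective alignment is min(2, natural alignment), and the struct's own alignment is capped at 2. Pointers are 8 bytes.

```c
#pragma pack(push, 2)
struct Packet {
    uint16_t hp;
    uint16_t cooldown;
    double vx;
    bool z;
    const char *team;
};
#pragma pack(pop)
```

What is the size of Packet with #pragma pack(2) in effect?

22

@0: hp [2B, align 2] → 2
@2: cooldown [2B, align 2] → 4
@4: vx [8B, align 2] → 12
@12: z [1B, align 1] → 13
+1 pad (align 2)
@14: team [8B, align 2] → 22
size 22, align 2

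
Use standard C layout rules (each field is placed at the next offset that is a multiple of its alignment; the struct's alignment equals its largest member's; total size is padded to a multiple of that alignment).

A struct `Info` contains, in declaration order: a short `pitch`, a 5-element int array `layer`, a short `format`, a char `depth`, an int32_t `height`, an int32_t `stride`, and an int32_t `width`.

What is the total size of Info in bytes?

pitch at 0 (size 2, align 2) → ends 2
pad 2 to align 4 for layer
layer at 4 (size 20, align 4) → ends 24
format at 24 (size 2, align 2) → ends 26
depth at 26 (size 1, align 1) → ends 27
pad 1 to align 4 for height
height at 28 (size 4, align 4) → ends 32
stride at 32 (size 4, align 4) → ends 36
width at 36 (size 4, align 4) → ends 40
total 40 bytes, alignment 4

40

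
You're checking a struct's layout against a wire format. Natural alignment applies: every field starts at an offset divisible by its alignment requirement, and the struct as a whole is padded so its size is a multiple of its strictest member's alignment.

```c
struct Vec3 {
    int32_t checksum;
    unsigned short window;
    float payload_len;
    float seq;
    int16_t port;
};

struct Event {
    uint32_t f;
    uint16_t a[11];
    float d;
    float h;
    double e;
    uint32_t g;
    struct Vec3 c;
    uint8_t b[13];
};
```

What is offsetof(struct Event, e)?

Vec3: 0..4  checksum  (4B, 4-aligned); 4..6  window  (2B, 2-aligned); 6..8  -- padding (2B); 8..12  payload_len  (4B, 4-aligned); 12..16  seq  (4B, 4-aligned); 16..18  port  (2B, 2-aligned); 18..20  -- tail padding (2B); sizeof = 20, alignof = 4
0..4  f  (4B, 4-aligned)
4..26  a  (22B, 2-aligned)
26..28  -- padding (2B)
28..32  d  (4B, 4-aligned)
32..36  h  (4B, 4-aligned)
36..40  -- padding (4B)
40..48  e  (8B, 8-aligned)

40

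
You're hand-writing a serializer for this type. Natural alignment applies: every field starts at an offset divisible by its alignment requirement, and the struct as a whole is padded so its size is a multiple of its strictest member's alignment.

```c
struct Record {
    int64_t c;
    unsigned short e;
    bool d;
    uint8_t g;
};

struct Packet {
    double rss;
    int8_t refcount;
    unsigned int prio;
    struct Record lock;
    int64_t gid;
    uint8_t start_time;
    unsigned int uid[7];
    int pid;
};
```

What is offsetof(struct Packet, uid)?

44

Record: 0..8  c  (8B, 8-aligned); 8..10  e  (2B, 2-aligned); 10..11  d  (1B, 1-aligned); 11..12  g  (1B, 1-aligned); 12..16  -- tail padding (4B); sizeof = 16, alignof = 8
0..8  rss  (8B, 8-aligned)
8..9  refcount  (1B, 1-aligned)
9..12  -- padding (3B)
12..16  prio  (4B, 4-aligned)
16..32  lock  (16B, 8-aligned)
32..40  gid  (8B, 8-aligned)
40..41  start_time  (1B, 1-aligned)
41..44  -- padding (3B)
44..72  uid  (28B, 4-aligned)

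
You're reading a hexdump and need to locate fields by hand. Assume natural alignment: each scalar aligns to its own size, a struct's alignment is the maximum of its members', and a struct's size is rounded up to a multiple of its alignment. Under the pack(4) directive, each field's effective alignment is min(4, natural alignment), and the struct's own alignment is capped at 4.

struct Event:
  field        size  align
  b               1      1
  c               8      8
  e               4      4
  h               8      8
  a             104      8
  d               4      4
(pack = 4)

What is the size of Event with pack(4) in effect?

132

b at 0 (size 1, align 1) → ends 1
pad 3 to align 4 for c
c at 4 (size 8, align 4) → ends 12
e at 12 (size 4, align 4) → ends 16
h at 16 (size 8, align 4) → ends 24
a at 24 (size 104, align 4) → ends 128
d at 128 (size 4, align 4) → ends 132
total 132 bytes, alignment 4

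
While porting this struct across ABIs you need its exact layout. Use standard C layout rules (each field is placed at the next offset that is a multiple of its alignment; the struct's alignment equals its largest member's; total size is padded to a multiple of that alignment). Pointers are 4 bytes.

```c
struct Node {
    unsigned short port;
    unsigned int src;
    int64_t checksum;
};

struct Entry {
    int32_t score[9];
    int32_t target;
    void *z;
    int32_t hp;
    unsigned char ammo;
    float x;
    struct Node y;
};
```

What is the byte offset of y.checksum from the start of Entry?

64

Node: 0..2  port  (2B, 2-aligned); 2..4  -- padding (2B); 4..8  src  (4B, 4-aligned); 8..16  checksum  (8B, 8-aligned); sizeof = 16, alignof = 8
0..36  score  (36B, 4-aligned)
36..40  target  (4B, 4-aligned)
40..44  z  (4B, 4-aligned)
44..48  hp  (4B, 4-aligned)
48..49  ammo  (1B, 1-aligned)
49..52  -- padding (3B)
52..56  x  (4B, 4-aligned)
56..72  y  (16B, 8-aligned)
within Node: checksum at 8
56 + 8 = 64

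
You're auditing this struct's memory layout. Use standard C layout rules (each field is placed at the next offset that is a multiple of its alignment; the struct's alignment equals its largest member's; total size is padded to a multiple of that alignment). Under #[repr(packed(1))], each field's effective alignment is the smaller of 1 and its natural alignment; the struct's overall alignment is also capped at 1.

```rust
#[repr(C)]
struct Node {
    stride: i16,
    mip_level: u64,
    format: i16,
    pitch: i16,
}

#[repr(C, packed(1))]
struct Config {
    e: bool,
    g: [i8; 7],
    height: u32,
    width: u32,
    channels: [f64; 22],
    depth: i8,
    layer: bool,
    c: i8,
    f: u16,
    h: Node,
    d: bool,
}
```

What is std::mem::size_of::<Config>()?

222 bytes

Node: 0..2  stride  (2B, 2-aligned); 2..8  -- padding (6B); 8..16  mip_level  (8B, 8-aligned); 16..18  format  (2B, 2-aligned); 18..20  pitch  (2B, 2-aligned); 20..24  -- tail padding (4B); sizeof = 24, alignof = 8
0..1  e  (1B, 1-aligned)
1..8  g  (7B, 1-aligned)
8..12  height  (4B, 1-aligned)
12..16  width  (4B, 1-aligned)
16..192  channels  (176B, 1-aligned)
192..193  depth  (1B, 1-aligned)
193..194  layer  (1B, 1-aligned)
194..195  c  (1B, 1-aligned)
195..197  f  (2B, 1-aligned)
197..221  h  (24B, 1-aligned)
221..222  d  (1B, 1-aligned)
sizeof = 222, alignof = 1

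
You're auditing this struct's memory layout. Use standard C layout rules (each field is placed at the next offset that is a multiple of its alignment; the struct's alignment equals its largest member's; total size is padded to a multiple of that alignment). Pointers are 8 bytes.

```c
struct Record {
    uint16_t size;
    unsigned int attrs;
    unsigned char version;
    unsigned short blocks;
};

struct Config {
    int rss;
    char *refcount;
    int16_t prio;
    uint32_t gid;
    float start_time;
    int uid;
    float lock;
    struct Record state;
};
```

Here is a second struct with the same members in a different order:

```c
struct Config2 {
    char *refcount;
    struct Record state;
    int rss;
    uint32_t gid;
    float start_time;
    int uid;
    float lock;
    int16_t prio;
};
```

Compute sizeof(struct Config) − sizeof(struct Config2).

0

Record: @0: size [2B, align 2] → 2; +2 pad (align 4); @4: attrs [4B, align 4] → 8; @8: version [1B, align 1] → 9; +1 pad (align 2); @10: blocks [2B, align 2] → 12; size 12, align 4
@0: rss [4B, align 4] → 4
+4 pad (align 8)
@8: refcount [8B, align 8] → 16
@16: prio [2B, align 2] → 18
+2 pad (align 4)
@20: gid [4B, align 4] → 24
@24: start_time [4B, align 4] → 28
@28: uid [4B, align 4] → 32
@32: lock [4B, align 4] → 36
@36: state [12B, align 4] → 48
size 48, align 8
— Config2 —
@0: refcount [8B, align 8] → 8
@8: state [12B, align 4] → 20
@20: rss [4B, align 4] → 24
@24: gid [4B, align 4] → 28
@28: start_time [4B, align 4] → 32
@32: uid [4B, align 4] → 36
@36: lock [4B, align 4] → 40
@40: prio [2B, align 2] → 42
+6 tail pad (align 8)
size 48, align 8
48 − 48 = 0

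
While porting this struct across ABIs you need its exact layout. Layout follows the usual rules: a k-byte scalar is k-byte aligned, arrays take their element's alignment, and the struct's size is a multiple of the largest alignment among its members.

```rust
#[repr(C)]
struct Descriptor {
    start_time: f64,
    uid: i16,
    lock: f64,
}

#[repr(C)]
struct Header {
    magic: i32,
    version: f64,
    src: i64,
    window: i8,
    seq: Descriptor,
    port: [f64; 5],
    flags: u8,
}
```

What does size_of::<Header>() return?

104

Descriptor: @0: start_time [8B, align 8] → 8; @8: uid [2B, align 2] → 10; +6 pad (align 8); @16: lock [8B, align 8] → 24; size 24, align 8
@0: magic [4B, align 4] → 4
+4 pad (align 8)
@8: version [8B, align 8] → 16
@16: src [8B, align 8] → 24
@24: window [1B, align 1] → 25
+7 pad (align 8)
@32: seq [24B, align 8] → 56
@56: port [40B, align 8] → 96
@96: flags [1B, align 1] → 97
+7 tail pad (align 8)
size 104, align 8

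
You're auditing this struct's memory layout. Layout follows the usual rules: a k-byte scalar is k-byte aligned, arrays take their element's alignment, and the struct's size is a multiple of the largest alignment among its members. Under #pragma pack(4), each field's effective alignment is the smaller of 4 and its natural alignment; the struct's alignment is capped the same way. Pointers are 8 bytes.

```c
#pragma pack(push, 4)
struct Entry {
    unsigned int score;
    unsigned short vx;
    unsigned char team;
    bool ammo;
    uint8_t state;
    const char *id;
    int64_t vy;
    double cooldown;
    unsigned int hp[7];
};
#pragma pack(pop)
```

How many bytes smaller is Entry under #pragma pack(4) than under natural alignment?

natural layout:
  score at 0 (size 4, align 4) → ends 4
  vx at 4 (size 2, align 2) → ends 6
  team at 6 (size 1, align 1) → ends 7
  ammo at 7 (size 1, align 1) → ends 8
  state at 8 (size 1, align 1) → ends 9
  pad 7 to align 8 for id
  id at 16 (size 8, align 8) → ends 24
  vy at 24 (size 8, align 8) → ends 32
  cooldown at 32 (size 8, align 8) → ends 40
  hp at 40 (size 28, align 4) → ends 68
  tail pad 4 to reach multiple of 8
  total 72 bytes, alignment 8
packed(4) layout:
  score at 0 (size 4, align 4) → ends 4
  vx at 4 (size 2, align 2) → ends 6
  team at 6 (size 1, align 1) → ends 7
  ammo at 7 (size 1, align 1) → ends 8
  state at 8 (size 1, align 1) → ends 9
  pad 3 to align 4 for id
  id at 12 (size 8, align 4) → ends 20
  vy at 20 (size 8, align 4) → ends 28
  cooldown at 28 (size 8, align 4) → ends 36
  hp at 36 (size 28, align 4) → ends 64
  total 64 bytes, alignment 4
72 − 64 = 8

8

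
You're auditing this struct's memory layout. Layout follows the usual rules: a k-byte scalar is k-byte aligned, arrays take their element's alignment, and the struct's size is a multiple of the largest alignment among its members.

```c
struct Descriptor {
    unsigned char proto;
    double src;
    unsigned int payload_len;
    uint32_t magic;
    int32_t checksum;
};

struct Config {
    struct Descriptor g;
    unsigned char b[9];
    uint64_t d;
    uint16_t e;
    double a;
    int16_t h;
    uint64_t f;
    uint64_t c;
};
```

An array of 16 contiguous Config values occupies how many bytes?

Descriptor: proto at 0 (size 1, align 1) → ends 1; pad 7 to align 8 for src; src at 8 (size 8, align 8) → ends 16; payload_len at 16 (size 4, align 4) → ends 20; magic at 20 (size 4, align 4) → ends 24; checksum at 24 (size 4, align 4) → ends 28; tail pad 4 to reach multiple of 8; total 32 bytes, alignment 8
g at 0 (size 32, align 8) → ends 32
b at 32 (size 9, align 1) → ends 41
pad 7 to align 8 for d
d at 48 (size 8, align 8) → ends 56
e at 56 (size 2, align 2) → ends 58
pad 6 to align 8 for a
a at 64 (size 8, align 8) → ends 72
h at 72 (size 2, align 2) → ends 74
pad 6 to align 8 for f
f at 80 (size 8, align 8) → ends 88
c at 88 (size 8, align 8) → ends 96
total 96 bytes, alignment 8
array of 16: 16 × 96 = 1536

1536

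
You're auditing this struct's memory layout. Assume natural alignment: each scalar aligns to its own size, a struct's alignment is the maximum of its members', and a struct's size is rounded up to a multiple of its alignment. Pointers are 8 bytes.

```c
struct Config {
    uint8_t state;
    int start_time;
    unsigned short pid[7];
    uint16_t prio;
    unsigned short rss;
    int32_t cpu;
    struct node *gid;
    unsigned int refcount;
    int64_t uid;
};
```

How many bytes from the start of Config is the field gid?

32

0..1  state  (1B, 1-aligned)
1..4  -- padding (3B)
4..8  start_time  (4B, 4-aligned)
8..22  pid  (14B, 2-aligned)
22..24  prio  (2B, 2-aligned)
24..26  rss  (2B, 2-aligned)
26..28  -- padding (2B)
28..32  cpu  (4B, 4-aligned)
32..40  gid  (8B, 8-aligned)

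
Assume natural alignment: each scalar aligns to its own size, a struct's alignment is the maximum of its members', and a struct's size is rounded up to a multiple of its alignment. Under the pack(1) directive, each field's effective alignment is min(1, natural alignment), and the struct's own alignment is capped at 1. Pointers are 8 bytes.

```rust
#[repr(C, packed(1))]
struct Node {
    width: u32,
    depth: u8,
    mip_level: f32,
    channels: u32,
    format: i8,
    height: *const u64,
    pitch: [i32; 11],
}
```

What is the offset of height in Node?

width at 0 (size 4, align 1) → ends 4
depth at 4 (size 1, align 1) → ends 5
mip_level at 5 (size 4, align 1) → ends 9
channels at 9 (size 4, align 1) → ends 13
format at 13 (size 1, align 1) → ends 14
height at 14 (size 8, align 1) → ends 22

14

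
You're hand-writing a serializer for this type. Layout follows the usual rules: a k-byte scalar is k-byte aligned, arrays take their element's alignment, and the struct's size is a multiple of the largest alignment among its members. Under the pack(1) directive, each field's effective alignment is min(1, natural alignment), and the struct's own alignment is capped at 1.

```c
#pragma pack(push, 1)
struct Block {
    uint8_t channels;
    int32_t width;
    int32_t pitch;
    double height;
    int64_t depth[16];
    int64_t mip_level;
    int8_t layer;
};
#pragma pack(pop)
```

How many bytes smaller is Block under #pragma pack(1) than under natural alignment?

natural layout:
  @0: channels [1B, align 1] → 1
  +3 pad (align 4)
  @4: width [4B, align 4] → 8
  @8: pitch [4B, align 4] → 12
  +4 pad (align 8)
  @16: height [8B, align 8] → 24
  @24: depth [128B, align 8] → 152
  @152: mip_level [8B, align 8] → 160
  @160: layer [1B, align 1] → 161
  +7 tail pad (align 8)
  size 168, align 8
packed(1) layout:
  @0: channels [1B, align 1] → 1
  @1: width [4B, align 1] → 5
  @5: pitch [4B, align 1] → 9
  @9: height [8B, align 1] → 17
  @17: depth [128B, align 1] → 145
  @145: mip_level [8B, align 1] → 153
  @153: layer [1B, align 1] → 154
  size 154, align 1
168 − 154 = 14

14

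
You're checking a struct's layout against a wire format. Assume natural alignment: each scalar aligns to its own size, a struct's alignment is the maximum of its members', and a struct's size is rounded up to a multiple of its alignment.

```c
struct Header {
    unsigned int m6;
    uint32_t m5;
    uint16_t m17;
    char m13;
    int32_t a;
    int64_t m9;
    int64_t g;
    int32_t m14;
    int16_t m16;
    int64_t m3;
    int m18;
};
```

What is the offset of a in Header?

m6 at 0 (size 4, align 4) → ends 4
m5 at 4 (size 4, align 4) → ends 8
m17 at 8 (size 2, align 2) → ends 10
m13 at 10 (size 1, align 1) → ends 11
pad 1 to align 4 for a
a at 12 (size 4, align 4) → ends 16

12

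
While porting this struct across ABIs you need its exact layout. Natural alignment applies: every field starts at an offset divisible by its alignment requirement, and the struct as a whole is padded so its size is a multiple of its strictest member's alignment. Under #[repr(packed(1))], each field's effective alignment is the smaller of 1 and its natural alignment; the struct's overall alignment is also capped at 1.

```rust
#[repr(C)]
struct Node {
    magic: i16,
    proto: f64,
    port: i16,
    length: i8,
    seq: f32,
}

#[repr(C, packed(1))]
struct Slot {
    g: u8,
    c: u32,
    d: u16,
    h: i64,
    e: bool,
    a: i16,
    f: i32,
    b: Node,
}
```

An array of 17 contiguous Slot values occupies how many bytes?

Node: magic at 0 (size 2, align 2) → ends 2; pad 6 to align 8 for proto; proto at 8 (size 8, align 8) → ends 16; port at 16 (size 2, align 2) → ends 18; length at 18 (size 1, align 1) → ends 19; pad 1 to align 4 for seq; seq at 20 (size 4, align 4) → ends 24; total 24 bytes, alignment 8
g at 0 (size 1, align 1) → ends 1
c at 1 (size 4, align 1) → ends 5
d at 5 (size 2, align 1) → ends 7
h at 7 (size 8, align 1) → ends 15
e at 15 (size 1, align 1) → ends 16
a at 16 (size 2, align 1) → ends 18
f at 18 (size 4, align 1) → ends 22
b at 22 (size 24, align 1) → ends 46
total 46 bytes, alignment 1
array of 17: 17 × 46 = 782

782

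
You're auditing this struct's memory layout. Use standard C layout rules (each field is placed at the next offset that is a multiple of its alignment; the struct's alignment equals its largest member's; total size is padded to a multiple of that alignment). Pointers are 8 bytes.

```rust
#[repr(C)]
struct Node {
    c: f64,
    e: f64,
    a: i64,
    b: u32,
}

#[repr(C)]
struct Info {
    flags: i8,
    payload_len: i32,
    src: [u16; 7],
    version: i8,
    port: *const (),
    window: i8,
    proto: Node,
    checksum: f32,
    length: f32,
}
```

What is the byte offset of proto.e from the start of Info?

Node: 0..8  c  (8B, 8-aligned); 8..16  e  (8B, 8-aligned); 16..24  a  (8B, 8-aligned); 24..28  b  (4B, 4-aligned); 28..32  -- tail padding (4B); sizeof = 32, alignof = 8
0..1  flags  (1B, 1-aligned)
1..4  -- padding (3B)
4..8  payload_len  (4B, 4-aligned)
8..22  src  (14B, 2-aligned)
22..23  version  (1B, 1-aligned)
23..24  -- padding (1B)
24..32  port  (8B, 8-aligned)
32..33  window  (1B, 1-aligned)
33..40  -- padding (7B)
40..72  proto  (32B, 8-aligned)
within Node: e at 8
40 + 8 = 48

48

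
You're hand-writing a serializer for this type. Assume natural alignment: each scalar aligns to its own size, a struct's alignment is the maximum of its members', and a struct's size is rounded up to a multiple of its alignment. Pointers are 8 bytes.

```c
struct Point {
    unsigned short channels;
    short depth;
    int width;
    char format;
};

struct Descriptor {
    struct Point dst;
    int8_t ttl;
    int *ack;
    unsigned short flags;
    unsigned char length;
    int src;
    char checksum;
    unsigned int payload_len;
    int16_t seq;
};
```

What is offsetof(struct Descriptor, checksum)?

Point: channels at 0 (size 2, align 2) → ends 2; depth at 2 (size 2, align 2) → ends 4; width at 4 (size 4, align 4) → ends 8; format at 8 (size 1, align 1) → ends 9; tail pad 3 to reach multiple of 4; total 12 bytes, alignment 4
dst at 0 (size 12, align 4) → ends 12
ttl at 12 (size 1, align 1) → ends 13
pad 3 to align 8 for ack
ack at 16 (size 8, align 8) → ends 24
flags at 24 (size 2, align 2) → ends 26
length at 26 (size 1, align 1) → ends 27
pad 1 to align 4 for src
src at 28 (size 4, align 4) → ends 32
checksum at 32 (size 1, align 1) → ends 33

32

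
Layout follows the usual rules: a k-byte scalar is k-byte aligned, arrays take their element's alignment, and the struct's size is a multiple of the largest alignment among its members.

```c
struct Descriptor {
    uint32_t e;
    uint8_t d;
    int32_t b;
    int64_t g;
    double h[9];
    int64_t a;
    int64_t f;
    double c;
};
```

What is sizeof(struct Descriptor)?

120 bytes

0..4  e  (4B, 4-aligned)
4..5  d  (1B, 1-aligned)
5..8  -- padding (3B)
8..12  b  (4B, 4-aligned)
12..16  -- padding (4B)
16..24  g  (8B, 8-aligned)
24..96  h  (72B, 8-aligned)
96..104  a  (8B, 8-aligned)
104..112  f  (8B, 8-aligned)
112..120  c  (8B, 8-aligned)
sizeof = 120, alignof = 8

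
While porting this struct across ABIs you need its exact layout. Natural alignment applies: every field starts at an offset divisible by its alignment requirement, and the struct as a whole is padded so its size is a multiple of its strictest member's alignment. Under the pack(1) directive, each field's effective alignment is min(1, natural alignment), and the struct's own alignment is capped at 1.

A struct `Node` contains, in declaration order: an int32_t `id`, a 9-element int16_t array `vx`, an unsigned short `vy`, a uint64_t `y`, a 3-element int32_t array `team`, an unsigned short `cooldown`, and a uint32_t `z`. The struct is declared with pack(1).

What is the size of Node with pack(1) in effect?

50

id at 0 (size 4, align 1) → ends 4
vx at 4 (size 18, align 1) → ends 22
vy at 22 (size 2, align 1) → ends 24
y at 24 (size 8, align 1) → ends 32
team at 32 (size 12, align 1) → ends 44
cooldown at 44 (size 2, align 1) → ends 46
z at 46 (size 4, align 1) → ends 50
total 50 bytes, alignment 1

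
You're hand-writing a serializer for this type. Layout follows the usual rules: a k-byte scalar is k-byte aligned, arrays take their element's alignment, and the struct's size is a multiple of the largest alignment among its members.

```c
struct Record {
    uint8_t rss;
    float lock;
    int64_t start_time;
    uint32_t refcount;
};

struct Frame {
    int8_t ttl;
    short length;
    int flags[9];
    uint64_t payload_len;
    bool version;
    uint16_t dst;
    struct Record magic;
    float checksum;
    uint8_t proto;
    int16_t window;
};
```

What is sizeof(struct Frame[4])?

352

Record: @0: rss [1B, align 1] → 1; +3 pad (align 4); @4: lock [4B, align 4] → 8; @8: start_time [8B, align 8] → 16; @16: refcount [4B, align 4] → 20; +4 tail pad (align 8); size 24, align 8
@0: ttl [1B, align 1] → 1
+1 pad (align 2)
@2: length [2B, align 2] → 4
@4: flags [36B, align 4] → 40
@40: payload_len [8B, align 8] → 48
@48: version [1B, align 1] → 49
+1 pad (align 2)
@50: dst [2B, align 2] → 52
+4 pad (align 8)
@56: magic [24B, align 8] → 80
@80: checksum [4B, align 4] → 84
@84: proto [1B, align 1] → 85
+1 pad (align 2)
@86: window [2B, align 2] → 88
size 88, align 8
array of 4: 4 × 88 = 352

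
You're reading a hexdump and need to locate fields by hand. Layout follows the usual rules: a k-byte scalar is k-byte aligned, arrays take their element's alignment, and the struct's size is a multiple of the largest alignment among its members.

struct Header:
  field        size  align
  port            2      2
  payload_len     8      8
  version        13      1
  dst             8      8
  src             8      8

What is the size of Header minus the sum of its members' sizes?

0..2  port  (2B, 2-aligned)
2..8  -- padding (6B)
8..16  payload_len  (8B, 8-aligned)
16..29  version  (13B, 1-aligned)
29..32  -- padding (3B)
32..40  dst  (8B, 8-aligned)
40..48  src  (8B, 8-aligned)
sizeof = 48, alignof = 8
data bytes 39, size 48 → padding 9

9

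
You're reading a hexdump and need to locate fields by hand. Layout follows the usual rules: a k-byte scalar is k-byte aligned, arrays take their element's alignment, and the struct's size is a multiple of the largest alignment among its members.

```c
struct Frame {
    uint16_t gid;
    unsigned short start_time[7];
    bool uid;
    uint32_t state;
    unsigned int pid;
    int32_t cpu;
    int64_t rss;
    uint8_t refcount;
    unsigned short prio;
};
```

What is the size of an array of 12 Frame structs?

576

0..2  gid  (2B, 2-aligned)
2..16  start_time  (14B, 2-aligned)
16..17  uid  (1B, 1-aligned)
17..20  -- padding (3B)
20..24  state  (4B, 4-aligned)
24..28  pid  (4B, 4-aligned)
28..32  cpu  (4B, 4-aligned)
32..40  rss  (8B, 8-aligned)
40..41  refcount  (1B, 1-aligned)
41..42  -- padding (1B)
42..44  prio  (2B, 2-aligned)
44..48  -- tail padding (4B)
sizeof = 48, alignof = 8
array of 12: 12 × 48 = 576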